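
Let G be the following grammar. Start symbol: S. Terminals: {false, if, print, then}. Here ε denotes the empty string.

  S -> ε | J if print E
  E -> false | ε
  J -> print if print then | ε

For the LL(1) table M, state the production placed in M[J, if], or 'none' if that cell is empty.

FIRST(E) = {ε, false}
FIRST(J) = {ε, print}
FIRST(S) = {ε, if, print}  (via J if print E)
FOLLOW(S) includes $ since S is the start symbol.
FOLLOW(J): in S->J if print E, J is followed by if print E with FIRST {if}. Thus FOLLOW(J) = {if}.
For J -> print if print then: FIRST(print if print then) = {print}, so it goes in M[J, t] for t ∈ {print}.
For J -> ε: FIRST(ε) = {ε}, so it goes in M[J, t] for t ∈ {}; since ε ∈ FIRST, also for every t ∈ FOLLOW(J) = {if}.

J -> ε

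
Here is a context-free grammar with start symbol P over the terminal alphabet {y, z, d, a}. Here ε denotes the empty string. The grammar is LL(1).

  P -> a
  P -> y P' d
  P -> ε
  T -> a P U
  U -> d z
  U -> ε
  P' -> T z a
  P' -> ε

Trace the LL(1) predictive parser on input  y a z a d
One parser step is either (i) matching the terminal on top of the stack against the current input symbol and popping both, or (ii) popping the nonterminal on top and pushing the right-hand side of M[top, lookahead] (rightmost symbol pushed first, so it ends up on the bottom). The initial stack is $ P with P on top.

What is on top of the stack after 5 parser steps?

     Stack          Input        Action
  1  $ P            y a z a d $  expand P -> y P' d
  2  $ d P' y       y a z a d $  match y
  3  $ d P'         a z a d $    expand P' -> T z a
  4  $ d a z T      a z a d $    expand T -> a P U
  5  $ d a z U P a  a z a d $    match a
Stack after step 5: $ d a z U P (top = P).

P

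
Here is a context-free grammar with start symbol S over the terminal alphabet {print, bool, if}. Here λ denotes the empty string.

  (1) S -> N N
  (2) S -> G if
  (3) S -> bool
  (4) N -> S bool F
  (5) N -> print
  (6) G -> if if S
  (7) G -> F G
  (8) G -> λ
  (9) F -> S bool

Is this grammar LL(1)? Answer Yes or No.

FIRST(S) = {bool, if, print}
FIRST(N) = {bool, if, print}
FIRST(G) = {λ, bool, if, print}
FIRST(F) = {bool, if, print}
FOLLOW(S) = {$, bool, if}
FOLLOW(N) = {$, bool, if, print}
FOLLOW(G) = {if}
FOLLOW(F) = {$, bool, if, print}
Cell M[G, if] receives both G -> if if S and G -> F G and G -> λ — the grammar is not LL(1).

No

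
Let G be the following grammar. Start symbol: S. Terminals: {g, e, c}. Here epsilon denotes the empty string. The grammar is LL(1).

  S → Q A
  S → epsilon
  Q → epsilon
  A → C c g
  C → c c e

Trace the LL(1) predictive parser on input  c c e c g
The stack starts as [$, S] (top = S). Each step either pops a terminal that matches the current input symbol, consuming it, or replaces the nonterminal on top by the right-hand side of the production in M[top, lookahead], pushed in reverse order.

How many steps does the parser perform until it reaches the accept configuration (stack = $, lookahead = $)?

9

step 1: stack=$ S  input=c c e c g $  — expand S → Q A
step 2: stack=$ A Q  input=c c e c g $  — expand Q → epsilon
step 3: stack=$ A  input=c c e c g $  — expand A → C c g
step 4: stack=$ g c C  input=c c e c g $  — expand C → c c e
step 5: stack=$ g c e c c  input=c c e c g $  — match c
step 6: stack=$ g c e c  input=c e c g $  — match c
step 7: stack=$ g c e  input=e c g $  — match e
step 8: stack=$ g c  input=c g $  — match c
step 9: stack=$ g  input=g $  — match g
Accept reached after 9 steps.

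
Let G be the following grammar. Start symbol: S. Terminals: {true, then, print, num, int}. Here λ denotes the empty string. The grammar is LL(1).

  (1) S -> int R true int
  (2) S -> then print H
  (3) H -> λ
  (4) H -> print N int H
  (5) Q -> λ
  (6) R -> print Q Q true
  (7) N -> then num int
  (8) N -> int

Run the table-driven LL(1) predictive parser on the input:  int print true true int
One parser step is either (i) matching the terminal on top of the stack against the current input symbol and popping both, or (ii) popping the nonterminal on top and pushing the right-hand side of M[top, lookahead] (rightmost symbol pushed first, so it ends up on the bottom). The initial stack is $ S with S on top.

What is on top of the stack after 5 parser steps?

Q

     Stack                      Input                      Action
  1  $ S                        int print true true int $  expand S -> int R true int
  2  $ int true R int           int print true true int $  match int
  3  $ int true R               print true true int $      expand R -> print Q Q true
  4  $ int true true Q Q print  print true true int $      match print
  5  $ int true true Q Q        true true int $            expand Q -> λ
Stack after step 5: $ int true true Q (top = Q).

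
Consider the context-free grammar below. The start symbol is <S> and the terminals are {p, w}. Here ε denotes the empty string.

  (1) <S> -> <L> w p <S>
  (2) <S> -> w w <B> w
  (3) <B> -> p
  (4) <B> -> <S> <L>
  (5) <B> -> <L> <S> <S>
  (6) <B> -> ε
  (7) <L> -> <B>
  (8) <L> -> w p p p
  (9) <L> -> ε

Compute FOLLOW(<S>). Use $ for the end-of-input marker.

FIRST(<S>) = {p, w}  (via <L> w p <S>)
FIRST(<B>) = {ε, p, w}  (via <S> <L>, <L> <S> <S>)
FIRST(<L>) = {ε, p, w}  (via <B>)
FOLLOW(<S>) includes $ since <S> is the start symbol.
FOLLOW(<S>): in <S>-><L> w p <S>, the suffix after <S> is empty (adds nothing new); in <B>-><S> <L>, <S> is followed by <L> with FIRST {ε, p, w}; in <B>-><S> <L>, the suffix after <S> is nullable, so FOLLOW(<S>) ⊇ FOLLOW(<B>) = {p, w}; in <B>-><L> <S> <S> (occurrence 1), <S> is followed by <S> with FIRST {p, w}; in <B>-><L> <S> <S> (occurrence 2), the suffix after <S> is empty, so FOLLOW(<S>) ⊇ FOLLOW(<B>) = {p, w}. Thus FOLLOW(<S>) = {$, p, w}.
FOLLOW(<B>): in <S>->w w <B> w, <B> is followed by w with FIRST {w}; in <L>-><B>, the suffix after <B> is empty, so FOLLOW(<B>) ⊇ FOLLOW(<L>) = {p, w}. Thus FOLLOW(<B>) = {p, w}.
FOLLOW(<L>): in <S>-><L> w p <S>, <L> is followed by w p <S> with FIRST {w}; in <B>-><S> <L>, the suffix after <L> is empty, so FOLLOW(<L>) ⊇ FOLLOW(<B>) = {p, w}; in <B>-><L> <S> <S>, <L> is followed by <S> <S> with FIRST {p, w}. Thus FOLLOW(<L>) = {p, w}.

{$, p, w}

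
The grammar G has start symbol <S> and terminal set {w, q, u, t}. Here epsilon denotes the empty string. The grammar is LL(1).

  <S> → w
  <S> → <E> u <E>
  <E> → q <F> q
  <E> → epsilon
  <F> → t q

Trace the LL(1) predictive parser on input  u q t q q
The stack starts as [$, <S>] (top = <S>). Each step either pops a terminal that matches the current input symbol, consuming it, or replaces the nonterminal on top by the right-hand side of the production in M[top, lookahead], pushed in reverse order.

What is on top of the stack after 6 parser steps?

t

     Stack        Input        Action
  1  $ <S>        u q t q q $  expand <S> → <E> u <E>
  2  $ <E> u <E>  u q t q q $  expand <E> → epsilon
  3  $ <E> u      u q t q q $  match u
  4  $ <E>        q t q q $    expand <E> → q <F> q
  5  $ q <F> q    q t q q $    match q
  6  $ q <F>      t q q $      expand <F> → t q
Stack after step 6: $ q q t (top = t).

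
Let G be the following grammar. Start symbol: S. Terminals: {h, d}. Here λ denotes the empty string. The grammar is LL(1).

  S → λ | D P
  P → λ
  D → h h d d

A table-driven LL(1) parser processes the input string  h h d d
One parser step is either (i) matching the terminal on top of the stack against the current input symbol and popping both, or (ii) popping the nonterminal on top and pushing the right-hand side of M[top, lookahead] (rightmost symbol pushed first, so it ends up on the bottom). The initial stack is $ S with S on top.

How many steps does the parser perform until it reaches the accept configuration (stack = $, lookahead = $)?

     Stack        Input      Action
  1  $ S          h h d d $  expand S → D P
  2  $ P D        h h d d $  expand D → h h d d
  3  $ P d d h h  h h d d $  match h
  4  $ P d d h    h d d $    match h
  5  $ P d d      d d $      match d
  6  $ P d        d $        match d
  7  $ P          $          expand P → λ
Accept reached after 7 steps.

7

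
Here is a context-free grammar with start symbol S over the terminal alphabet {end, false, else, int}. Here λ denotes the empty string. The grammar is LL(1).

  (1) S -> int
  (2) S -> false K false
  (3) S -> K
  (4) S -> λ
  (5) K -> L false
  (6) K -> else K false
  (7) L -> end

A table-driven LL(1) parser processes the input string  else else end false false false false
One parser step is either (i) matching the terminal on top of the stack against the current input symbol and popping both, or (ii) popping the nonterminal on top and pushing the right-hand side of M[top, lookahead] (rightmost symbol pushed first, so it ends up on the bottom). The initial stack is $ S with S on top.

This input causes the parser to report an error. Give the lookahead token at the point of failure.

step 1: stack=$ S  input=else else end false false false false $  — expand S -> K
step 2: stack=$ K  input=else else end false false false false $  — expand K -> else K false
step 3: stack=$ false K else  input=else else end false false false false $  — match else
step 4: stack=$ false K  input=else end false false false false $  — expand K -> else K false
step 5: stack=$ false false K else  input=else end false false false false $  — match else
step 6: stack=$ false false K  input=end false false false false $  — expand K -> L false
step 7: stack=$ false false false L  input=end false false false false $  — expand L -> end
step 8: stack=$ false false false end  input=end false false false false $  — match end
step 9: stack=$ false false false  input=false false false false $  — match false
step 10: stack=$ false false  input=false false false $  — match false
step 11: stack=$ false  input=false false $  — match false
step 12: stack=$  input=false $  — error: stack empty but input remains

false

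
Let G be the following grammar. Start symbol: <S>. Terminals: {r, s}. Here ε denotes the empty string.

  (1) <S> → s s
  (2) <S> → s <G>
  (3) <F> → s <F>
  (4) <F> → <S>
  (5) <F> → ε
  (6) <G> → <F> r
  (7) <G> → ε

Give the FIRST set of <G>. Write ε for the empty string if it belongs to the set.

FIRST(<S>) = {s}
FIRST(<F>) = {ε, s}  (via <S>)
FIRST(<G>) = {ε, r, s}  (via <F> r)

{ε, r, s}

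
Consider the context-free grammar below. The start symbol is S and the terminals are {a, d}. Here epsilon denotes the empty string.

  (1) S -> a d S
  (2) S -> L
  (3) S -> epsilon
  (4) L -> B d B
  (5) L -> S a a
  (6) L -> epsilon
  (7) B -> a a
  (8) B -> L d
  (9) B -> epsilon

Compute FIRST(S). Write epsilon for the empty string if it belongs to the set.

FIRST(S): from S->a d S we get {a}; from S->L we get {epsilon, a, d}; from S->epsilon we get {epsilon}. So FIRST(S) = {epsilon, a, d}.
FIRST(L): from L->B d B we get {a, d}; from L->S a a we get {a, d}; from L->epsilon we get {epsilon}. So FIRST(L) = {epsilon, a, d}.
FIRST(B): from B->a a we get {a}; from B->L d we get {a, d}; from B->epsilon we get {epsilon}. So FIRST(B) = {epsilon, a, d}.

{epsilon, a, d}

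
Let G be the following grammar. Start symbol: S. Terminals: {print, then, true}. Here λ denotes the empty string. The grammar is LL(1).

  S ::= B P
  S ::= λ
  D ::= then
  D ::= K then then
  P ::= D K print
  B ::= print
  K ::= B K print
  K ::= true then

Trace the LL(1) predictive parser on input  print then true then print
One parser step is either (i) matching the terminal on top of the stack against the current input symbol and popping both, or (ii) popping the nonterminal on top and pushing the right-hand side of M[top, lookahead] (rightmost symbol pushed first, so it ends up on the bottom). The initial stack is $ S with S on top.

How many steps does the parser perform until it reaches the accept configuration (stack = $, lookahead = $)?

10

step 1: stack=$ S  input=print then true then print $  — expand S ::= B P
step 2: stack=$ P B  input=print then true then print $  — expand B ::= print
step 3: stack=$ P print  input=print then true then print $  — match print
step 4: stack=$ P  input=then true then print $  — expand P ::= D K print
step 5: stack=$ print K D  input=then true then print $  — expand D ::= then
step 6: stack=$ print K then  input=then true then print $  — match then
step 7: stack=$ print K  input=true then print $  — expand K ::= true then
step 8: stack=$ print then true  input=true then print $  — match true
step 9: stack=$ print then  input=then print $  — match then
step 10: stack=$ print  input=print $  — match print
Accept reached after 10 steps.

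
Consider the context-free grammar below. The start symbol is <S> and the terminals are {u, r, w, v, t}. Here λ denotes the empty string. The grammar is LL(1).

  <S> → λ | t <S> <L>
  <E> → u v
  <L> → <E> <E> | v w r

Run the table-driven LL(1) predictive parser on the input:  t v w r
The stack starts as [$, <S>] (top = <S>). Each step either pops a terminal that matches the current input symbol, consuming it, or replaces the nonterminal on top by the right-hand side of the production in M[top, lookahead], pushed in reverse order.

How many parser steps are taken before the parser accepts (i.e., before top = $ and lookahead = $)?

7

step 1: stack=$ <S>  input=t v w r $  — expand <S> → t <S> <L>
step 2: stack=$ <L> <S> t  input=t v w r $  — match t
step 3: stack=$ <L> <S>  input=v w r $  — expand <S> → λ
step 4: stack=$ <L>  input=v w r $  — expand <L> → v w r
step 5: stack=$ r w v  input=v w r $  — match v
step 6: stack=$ r w  input=w r $  — match w
step 7: stack=$ r  input=r $  — match r
Accept reached after 7 steps.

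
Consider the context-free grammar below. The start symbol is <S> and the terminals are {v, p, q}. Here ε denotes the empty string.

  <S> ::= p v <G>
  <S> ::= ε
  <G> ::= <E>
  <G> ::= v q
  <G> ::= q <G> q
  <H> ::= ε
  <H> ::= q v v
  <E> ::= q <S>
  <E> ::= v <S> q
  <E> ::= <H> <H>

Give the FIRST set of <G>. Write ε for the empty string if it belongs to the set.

FIRST(<S>): from <S>::=p v <G> we get {p}; from <S>::=ε we get {ε}. So FIRST(<S>) = {ε, p}.
FIRST(<H>): from <H>::=ε we get {ε}; from <H>::=q v v we get {q}. So FIRST(<H>) = {ε, q}.
FIRST(<E>): from <E>::=q <S> we get {q}; from <E>::=v <S> q we get {v}; from <E>::=<H> <H> we get {ε, q}. So FIRST(<E>) = {ε, q, v}.
FIRST(<G>): from <G>::=<E> we get {ε, q, v}; from <G>::=v q we get {v}; from <G>::=q <G> q we get {q}. So FIRST(<G>) = {ε, q, v}.

{ε, q, v}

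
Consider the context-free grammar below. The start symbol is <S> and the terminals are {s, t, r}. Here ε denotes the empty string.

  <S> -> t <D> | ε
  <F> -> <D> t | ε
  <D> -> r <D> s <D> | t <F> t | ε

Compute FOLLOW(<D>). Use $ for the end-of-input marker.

{$, s, t}

FIRST(<S>): from <S>->t <D> we get {t}; from <S>->ε we get {ε}. So FIRST(<S>) = {ε, t}.
FIRST(<D>): from <D>->r <D> s <D> we get {r}; from <D>->t <F> t we get {t}; from <D>->ε we get {ε}. So FIRST(<D>) = {ε, r, t}.
FIRST(<F>): from <F>-><D> t we get {r, t}; from <F>->ε we get {ε}. So FIRST(<F>) = {ε, r, t}.
FOLLOW(<S>) includes $ since <S> is the start symbol.
FOLLOW(<S>): <S> appears on no right-hand side. Thus FOLLOW(<S>) = {$}.
FOLLOW(<F>): in <D>->t <F> t, <F> is followed by t with FIRST {t}. Thus FOLLOW(<F>) = {t}.
FOLLOW(<D>): in <S>->t <D>, the suffix after <D> is empty, so FOLLOW(<D>) ⊇ FOLLOW(<S>) = {$}; in <F>-><D> t, <D> is followed by t with FIRST {t}; in <D>->r <D> s <D> (occurrence 1), <D> is followed by s <D> with FIRST {s}; in <D>->r <D> s <D> (occurrence 2), the suffix after <D> is empty (adds nothing new). Thus FOLLOW(<D>) = {$, s, t}.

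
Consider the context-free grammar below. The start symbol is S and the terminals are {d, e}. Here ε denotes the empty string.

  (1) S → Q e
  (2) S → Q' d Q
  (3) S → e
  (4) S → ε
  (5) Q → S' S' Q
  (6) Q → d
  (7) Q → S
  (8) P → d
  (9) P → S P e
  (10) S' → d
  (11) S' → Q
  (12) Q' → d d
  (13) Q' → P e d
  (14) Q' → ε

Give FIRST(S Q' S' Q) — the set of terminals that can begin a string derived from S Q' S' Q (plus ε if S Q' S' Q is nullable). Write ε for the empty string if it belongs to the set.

{ε, d, e}

FIRST(S) = {ε, d, e}  (via Q e, Q' d Q)
FIRST(P) = {d, e}  (via S P e)
FIRST(Q') = {ε, d, e}  (via P e d)
FIRST(Q) = {ε, d, e}  (via S' S' Q, S)
FIRST(S') = {ε, d, e}  (via Q)
FIRST(S Q' S' Q): take FIRST of each symbol in turn, carrying on past any symbol whose FIRST contains ε; result {ε, d, e}.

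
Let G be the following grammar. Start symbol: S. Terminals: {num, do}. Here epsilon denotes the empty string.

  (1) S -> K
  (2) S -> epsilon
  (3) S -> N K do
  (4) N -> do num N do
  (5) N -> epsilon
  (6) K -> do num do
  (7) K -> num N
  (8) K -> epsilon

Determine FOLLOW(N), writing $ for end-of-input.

FIRST(N) = {epsilon, do}
FIRST(K) = {epsilon, do, num}
FIRST(S) = {epsilon, do, num}  (via K, N K do)
FOLLOW(S) includes $ since S is the start symbol.
FOLLOW(S): S appears on no right-hand side. Thus FOLLOW(S) = {$}.
FOLLOW(K): in S->K, the suffix after K is empty, so FOLLOW(K) ⊇ FOLLOW(S) = {$}; in S->N K do, K is followed by do with FIRST {do}. Thus FOLLOW(K) = {$, do}.
FOLLOW(N): in S->N K do, N is followed by K do with FIRST {do, num}; in N->do num N do, N is followed by do with FIRST {do}; in K->num N, the suffix after N is empty, so FOLLOW(N) ⊇ FOLLOW(K) = {$, do}. Thus FOLLOW(N) = {$, do, num}.

{$, do, num}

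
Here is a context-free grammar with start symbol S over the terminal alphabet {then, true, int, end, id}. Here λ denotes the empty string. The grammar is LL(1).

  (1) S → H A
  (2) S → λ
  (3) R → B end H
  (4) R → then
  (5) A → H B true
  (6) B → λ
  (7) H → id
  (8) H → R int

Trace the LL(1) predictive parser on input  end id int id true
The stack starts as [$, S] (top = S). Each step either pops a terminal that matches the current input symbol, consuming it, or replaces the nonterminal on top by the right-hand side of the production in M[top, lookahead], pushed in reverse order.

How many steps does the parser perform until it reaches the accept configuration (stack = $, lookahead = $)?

step 1: stack=$ S  input=end id int id true $  — expand S → H A
step 2: stack=$ A H  input=end id int id true $  — expand H → R int
step 3: stack=$ A int R  input=end id int id true $  — expand R → B end H
step 4: stack=$ A int H end B  input=end id int id true $  — expand B → λ
step 5: stack=$ A int H end  input=end id int id true $  — match end
step 6: stack=$ A int H  input=id int id true $  — expand H → id
step 7: stack=$ A int id  input=id int id true $  — match id
step 8: stack=$ A int  input=int id true $  — match int
step 9: stack=$ A  input=id true $  — expand A → H B true
step 10: stack=$ true B H  input=id true $  — expand H → id
step 11: stack=$ true B id  input=id true $  — match id
step 12: stack=$ true B  input=true $  — expand B → λ
step 13: stack=$ true  input=true $  — match true
Accept reached after 13 steps.

13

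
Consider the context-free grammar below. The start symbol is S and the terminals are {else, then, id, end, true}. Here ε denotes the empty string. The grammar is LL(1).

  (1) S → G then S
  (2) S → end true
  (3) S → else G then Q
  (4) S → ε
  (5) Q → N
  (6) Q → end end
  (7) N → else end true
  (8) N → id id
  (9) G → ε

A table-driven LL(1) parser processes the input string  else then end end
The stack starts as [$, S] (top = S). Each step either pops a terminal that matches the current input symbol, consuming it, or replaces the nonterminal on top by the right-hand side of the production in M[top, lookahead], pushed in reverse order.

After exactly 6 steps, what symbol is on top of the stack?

end

     Stack            Input                Action
  1  $ S              else then end end $  expand S → else G then Q
  2  $ Q then G else  else then end end $  match else
  3  $ Q then G       then end end $       expand G → ε
  4  $ Q then         then end end $       match then
  5  $ Q              end end $            expand Q → end end
  6  $ end end        end end $            match end
Stack after step 6: $ end (top = end).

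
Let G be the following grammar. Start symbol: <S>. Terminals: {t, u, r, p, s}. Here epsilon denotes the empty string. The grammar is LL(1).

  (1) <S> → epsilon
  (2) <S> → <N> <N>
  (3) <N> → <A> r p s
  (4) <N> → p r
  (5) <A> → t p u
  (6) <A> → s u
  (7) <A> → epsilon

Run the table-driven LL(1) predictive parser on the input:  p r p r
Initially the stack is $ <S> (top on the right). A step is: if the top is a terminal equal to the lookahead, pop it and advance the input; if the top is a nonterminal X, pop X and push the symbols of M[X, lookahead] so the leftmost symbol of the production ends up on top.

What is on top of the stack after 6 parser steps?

step 1: stack=$ <S>  input=p r p r $  — expand <S> → <N> <N>
step 2: stack=$ <N> <N>  input=p r p r $  — expand <N> → p r
step 3: stack=$ <N> r p  input=p r p r $  — match p
step 4: stack=$ <N> r  input=r p r $  — match r
step 5: stack=$ <N>  input=p r $  — expand <N> → p r
step 6: stack=$ r p  input=p r $  — match p
Stack after step 6: $ r (top = r).

r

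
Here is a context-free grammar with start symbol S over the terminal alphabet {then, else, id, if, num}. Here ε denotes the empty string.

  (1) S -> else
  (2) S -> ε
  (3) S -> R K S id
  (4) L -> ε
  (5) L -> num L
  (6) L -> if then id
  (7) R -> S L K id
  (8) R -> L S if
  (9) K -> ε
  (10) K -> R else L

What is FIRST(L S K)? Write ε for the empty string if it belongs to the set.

FIRST(L) = {ε, if, num}
FIRST(S) = {ε, else, id, if, num}  (via R K S id)
FIRST(R) = {else, id, if, num}  (via S L K id, L S if)
FIRST(K) = {ε, else, id, if, num}  (via R else L)
FIRST(L S K): take FIRST of each symbol in turn, carrying on past any symbol whose FIRST contains ε; result {ε, else, id, if, num}.

{ε, else, id, if, num}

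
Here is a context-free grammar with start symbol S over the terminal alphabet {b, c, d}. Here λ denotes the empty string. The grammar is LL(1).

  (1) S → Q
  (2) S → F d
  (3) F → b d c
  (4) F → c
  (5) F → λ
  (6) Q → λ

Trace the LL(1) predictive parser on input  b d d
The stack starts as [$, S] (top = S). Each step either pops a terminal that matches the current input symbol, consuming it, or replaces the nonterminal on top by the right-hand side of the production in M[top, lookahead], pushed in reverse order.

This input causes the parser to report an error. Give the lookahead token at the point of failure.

d

     Stack      Input    Action
  1  $ S        b d d $  expand S → F d
  2  $ d F      b d d $  expand F → b d c
  3  $ d c d b  b d d $  match b
  4  $ d c d    d d $    match d
  5  $ d c      d $      error: top is terminal c but lookahead is d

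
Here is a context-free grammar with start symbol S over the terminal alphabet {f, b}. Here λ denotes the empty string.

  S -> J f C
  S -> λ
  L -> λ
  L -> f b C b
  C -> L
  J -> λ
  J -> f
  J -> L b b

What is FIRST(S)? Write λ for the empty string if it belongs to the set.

{λ, b, f}

FIRST(L) = {λ, f}
FIRST(C) = {λ, f}  (via L)
FIRST(J) = {λ, b, f}  (via L b b)
FIRST(S) = {λ, b, f}  (via J f C)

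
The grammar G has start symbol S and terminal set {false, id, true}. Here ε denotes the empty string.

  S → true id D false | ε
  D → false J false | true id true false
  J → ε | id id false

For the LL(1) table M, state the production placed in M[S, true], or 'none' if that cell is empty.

S → true id D false

FIRST(S): from S→true id D false we get {true}; from S→ε we get {ε}. So FIRST(S) = {ε, true}.
FIRST(D): from D→false J false we get {false}; from D→true id true false we get {true}. So FIRST(D) = {false, true}.
FIRST(J): from J→ε we get {ε}; from J→id id false we get {id}. So FIRST(J) = {ε, id}.
FOLLOW(S) includes $ since S is the start symbol.
FOLLOW(S): S appears on no right-hand side. Thus FOLLOW(S) = {$}.
For S → true id D false: FIRST(true id D false) = {true}, so it goes in M[S, t] for t ∈ {true}.
For S → ε: FIRST(ε) = {ε}, so it goes in M[S, t] for t ∈ {}; since ε ∈ FIRST, also for every t ∈ FOLLOW(S) = {$}.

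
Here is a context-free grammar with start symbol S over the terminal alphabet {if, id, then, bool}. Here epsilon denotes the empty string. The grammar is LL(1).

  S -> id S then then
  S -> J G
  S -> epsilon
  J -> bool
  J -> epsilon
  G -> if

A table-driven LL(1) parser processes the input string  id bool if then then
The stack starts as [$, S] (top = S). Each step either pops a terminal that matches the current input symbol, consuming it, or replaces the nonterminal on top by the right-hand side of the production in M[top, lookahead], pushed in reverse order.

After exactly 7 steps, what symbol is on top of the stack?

then

step 1: stack=$ S  input=id bool if then then $  — expand S -> id S then then
step 2: stack=$ then then S id  input=id bool if then then $  — match id
step 3: stack=$ then then S  input=bool if then then $  — expand S -> J G
step 4: stack=$ then then G J  input=bool if then then $  — expand J -> bool
step 5: stack=$ then then G bool  input=bool if then then $  — match bool
step 6: stack=$ then then G  input=if then then $  — expand G -> if
step 7: stack=$ then then if  input=if then then $  — match if
Stack after step 7: $ then then (top = then).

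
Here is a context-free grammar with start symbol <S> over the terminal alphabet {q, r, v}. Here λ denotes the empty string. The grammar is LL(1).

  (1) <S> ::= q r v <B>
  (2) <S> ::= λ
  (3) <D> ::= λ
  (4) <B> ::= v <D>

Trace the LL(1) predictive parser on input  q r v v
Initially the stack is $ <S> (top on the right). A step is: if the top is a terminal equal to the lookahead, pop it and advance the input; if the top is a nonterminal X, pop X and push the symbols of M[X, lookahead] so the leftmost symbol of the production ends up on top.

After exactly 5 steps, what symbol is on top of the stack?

v

     Stack        Input      Action
  1  $ <S>        q r v v $  expand <S> ::= q r v <B>
  2  $ <B> v r q  q r v v $  match q
  3  $ <B> v r    r v v $    match r
  4  $ <B> v      v v $      match v
  5  $ <B>        v $        expand <B> ::= v <D>
Stack after step 5: $ <D> v (top = v).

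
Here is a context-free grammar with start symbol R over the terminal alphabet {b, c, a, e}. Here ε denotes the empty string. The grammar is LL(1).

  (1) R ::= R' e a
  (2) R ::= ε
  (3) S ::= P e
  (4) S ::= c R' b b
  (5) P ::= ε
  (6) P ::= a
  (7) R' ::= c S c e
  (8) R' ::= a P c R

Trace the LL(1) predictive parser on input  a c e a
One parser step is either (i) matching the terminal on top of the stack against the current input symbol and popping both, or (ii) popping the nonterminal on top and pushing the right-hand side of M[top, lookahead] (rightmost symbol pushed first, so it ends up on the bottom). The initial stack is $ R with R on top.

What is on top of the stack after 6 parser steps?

step 1: stack=$ R  input=a c e a $  — expand R ::= R' e a
step 2: stack=$ a e R'  input=a c e a $  — expand R' ::= a P c R
step 3: stack=$ a e R c P a  input=a c e a $  — match a
step 4: stack=$ a e R c P  input=c e a $  — expand P ::= ε
step 5: stack=$ a e R c  input=c e a $  — match c
step 6: stack=$ a e R  input=e a $  — expand R ::= ε
Stack after step 6: $ a e (top = e).

e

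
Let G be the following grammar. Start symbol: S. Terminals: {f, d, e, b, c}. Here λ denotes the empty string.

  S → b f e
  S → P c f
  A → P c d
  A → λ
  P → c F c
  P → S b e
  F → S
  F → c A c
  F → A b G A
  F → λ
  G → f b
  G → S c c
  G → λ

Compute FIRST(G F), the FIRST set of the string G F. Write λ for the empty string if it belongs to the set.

FIRST(S) = {b, c}  (via P c f)
FIRST(P) = {b, c}  (via S b e)
FIRST(G) = {λ, b, c, f}  (via S c c)
FIRST(A) = {λ, b, c}  (via P c d)
FIRST(F) = {λ, b, c}  (via S, A b G A)
FIRST(G F): take FIRST of each symbol in turn, carrying on past any symbol whose FIRST contains λ; result {λ, b, c, f}.

{λ, b, c, f}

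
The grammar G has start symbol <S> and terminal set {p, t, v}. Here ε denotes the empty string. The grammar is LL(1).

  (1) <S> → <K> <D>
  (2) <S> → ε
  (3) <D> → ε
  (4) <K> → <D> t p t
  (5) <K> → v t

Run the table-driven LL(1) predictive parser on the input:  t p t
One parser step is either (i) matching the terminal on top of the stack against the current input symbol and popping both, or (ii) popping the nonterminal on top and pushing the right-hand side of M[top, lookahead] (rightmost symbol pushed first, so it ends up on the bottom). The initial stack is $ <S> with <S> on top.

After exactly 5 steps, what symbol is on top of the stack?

step 1: stack=$ <S>  input=t p t $  — expand <S> → <K> <D>
step 2: stack=$ <D> <K>  input=t p t $  — expand <K> → <D> t p t
step 3: stack=$ <D> t p t <D>  input=t p t $  — expand <D> → ε
step 4: stack=$ <D> t p t  input=t p t $  — match t
step 5: stack=$ <D> t p  input=p t $  — match p
Stack after step 5: $ <D> t (top = t).

t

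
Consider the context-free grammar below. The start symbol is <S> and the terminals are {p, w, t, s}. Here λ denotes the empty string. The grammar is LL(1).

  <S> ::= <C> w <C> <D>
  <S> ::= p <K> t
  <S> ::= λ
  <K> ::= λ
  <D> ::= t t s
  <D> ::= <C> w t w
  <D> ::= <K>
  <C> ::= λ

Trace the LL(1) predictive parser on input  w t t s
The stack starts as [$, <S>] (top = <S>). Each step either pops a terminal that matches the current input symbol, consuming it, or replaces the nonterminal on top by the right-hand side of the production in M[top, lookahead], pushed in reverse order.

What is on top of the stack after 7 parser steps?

step 1: stack=$ <S>  input=w t t s $  — expand <S> ::= <C> w <C> <D>
step 2: stack=$ <D> <C> w <C>  input=w t t s $  — expand <C> ::= λ
step 3: stack=$ <D> <C> w  input=w t t s $  — match w
step 4: stack=$ <D> <C>  input=t t s $  — expand <C> ::= λ
step 5: stack=$ <D>  input=t t s $  — expand <D> ::= t t s
step 6: stack=$ s t t  input=t t s $  — match t
step 7: stack=$ s t  input=t s $  — match t
Stack after step 7: $ s (top = s).

s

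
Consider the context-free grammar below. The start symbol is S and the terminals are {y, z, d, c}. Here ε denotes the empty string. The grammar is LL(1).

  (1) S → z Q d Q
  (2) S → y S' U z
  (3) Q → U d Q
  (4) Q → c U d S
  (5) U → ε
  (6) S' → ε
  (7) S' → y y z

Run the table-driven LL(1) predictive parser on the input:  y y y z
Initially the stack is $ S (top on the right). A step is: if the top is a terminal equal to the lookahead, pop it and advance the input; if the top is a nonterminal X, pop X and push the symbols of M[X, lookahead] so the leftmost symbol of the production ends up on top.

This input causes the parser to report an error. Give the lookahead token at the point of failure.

$

     Stack        Input      Action
  1  $ S          y y y z $  expand S → y S' U z
  2  $ z U S' y   y y y z $  match y
  3  $ z U S'     y y z $    expand S' → y y z
  4  $ z U z y y  y y z $    match y
  5  $ z U z y    y z $      match y
  6  $ z U z      z $        match z
  7  $ z U        $          error: M[U, $] is empty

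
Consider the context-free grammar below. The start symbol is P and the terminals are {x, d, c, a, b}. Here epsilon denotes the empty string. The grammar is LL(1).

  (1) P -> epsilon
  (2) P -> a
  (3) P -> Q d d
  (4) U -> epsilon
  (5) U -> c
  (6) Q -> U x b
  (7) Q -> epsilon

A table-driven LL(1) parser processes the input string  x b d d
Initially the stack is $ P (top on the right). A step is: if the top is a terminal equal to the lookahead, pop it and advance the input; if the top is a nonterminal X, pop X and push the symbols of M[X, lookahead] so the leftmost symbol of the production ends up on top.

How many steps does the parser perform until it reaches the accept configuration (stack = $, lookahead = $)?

7

     Stack        Input      Action
  1  $ P          x b d d $  expand P -> Q d d
  2  $ d d Q      x b d d $  expand Q -> U x b
  3  $ d d b x U  x b d d $  expand U -> epsilon
  4  $ d d b x    x b d d $  match x
  5  $ d d b      b d d $    match b
  6  $ d d        d d $      match d
  7  $ d          d $        match d
Accept reached after 7 steps.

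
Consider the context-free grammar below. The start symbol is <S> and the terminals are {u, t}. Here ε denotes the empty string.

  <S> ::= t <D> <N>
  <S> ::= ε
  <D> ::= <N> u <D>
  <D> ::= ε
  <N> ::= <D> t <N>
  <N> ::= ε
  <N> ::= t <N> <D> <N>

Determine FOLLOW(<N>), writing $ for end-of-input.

{$, t, u}

FIRST(<S>): from <S>::=t <D> <N> we get {t}; from <S>::=ε we get {ε}. So FIRST(<S>) = {ε, t}.
FIRST(<D>): from <D>::=<N> u <D> we get {t, u}; from <D>::=ε we get {ε}. So FIRST(<D>) = {ε, t, u}.
FIRST(<N>): from <N>::=<D> t <N> we get {t, u}; from <N>::=ε we get {ε}; from <N>::=t <N> <D> <N> we get {t}. So FIRST(<N>) = {ε, t, u}.
FOLLOW(<S>) includes $ since <S> is the start symbol.
FOLLOW(<S>): <S> appears on no right-hand side. Thus FOLLOW(<S>) = {$}.
FOLLOW(<N>): in <S>::=t <D> <N>, the suffix after <N> is empty, so FOLLOW(<N>) ⊇ FOLLOW(<S>) = {$}; in <D>::=<N> u <D>, <N> is followed by u <D> with FIRST {u}; in <N>::=<D> t <N>, the suffix after <N> is empty (adds nothing new); in <N>::=t <N> <D> <N> (occurrence 1), <N> is followed by <D> <N> with FIRST {ε, t, u}; in <N>::=t <N> <D> <N> (occurrence 1), the suffix after <N> is nullable (adds nothing new); in <N>::=t <N> <D> <N> (occurrence 2), the suffix after <N> is empty (adds nothing new). Thus FOLLOW(<N>) = {$, t, u}.
FOLLOW(<D>): in <S>::=t <D> <N>, <D> is followed by <N> with FIRST {ε, t, u}; in <S>::=t <D> <N>, the suffix after <D> is nullable, so FOLLOW(<D>) ⊇ FOLLOW(<S>) = {$}; in <D>::=<N> u <D>, the suffix after <D> is empty (adds nothing new); in <N>::=<D> t <N>, <D> is followed by t <N> with FIRST {t}; in <N>::=t <N> <D> <N>, <D> is followed by <N> with FIRST {ε, t, u}; in <N>::=t <N> <D> <N>, the suffix after <D> is nullable, so FOLLOW(<D>) ⊇ FOLLOW(<N>) = {$, t, u}. Thus FOLLOW(<D>) = {$, t, u}.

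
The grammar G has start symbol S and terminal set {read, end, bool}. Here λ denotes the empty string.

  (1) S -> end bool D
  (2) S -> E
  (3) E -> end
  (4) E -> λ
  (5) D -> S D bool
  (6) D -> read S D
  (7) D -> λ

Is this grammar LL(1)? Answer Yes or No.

No

FIRST(S) = {λ, end}
FIRST(E) = {λ, end}
FIRST(D) = {λ, bool, end, read}
FOLLOW(S) = {$, bool, end, read}
FOLLOW(E) = {$, bool, end, read}
FOLLOW(D) = {$, bool, end, read}
Cell M[D, bool] receives both D -> S D bool and D -> λ — the grammar is not LL(1).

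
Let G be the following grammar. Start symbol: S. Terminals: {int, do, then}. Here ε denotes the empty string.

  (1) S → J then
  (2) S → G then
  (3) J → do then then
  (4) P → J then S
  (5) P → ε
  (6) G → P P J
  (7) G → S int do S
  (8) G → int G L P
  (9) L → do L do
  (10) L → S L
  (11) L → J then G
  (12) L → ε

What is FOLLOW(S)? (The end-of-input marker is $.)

{$, do, int, then}

FIRST(J) = {do}
FIRST(P) = {ε, do}  (via J then S)
FIRST(S) = {do, int}  (via J then, G then)
FIRST(G) = {do, int}  (via P P J, S int do S)
FIRST(L) = {ε, do, int}  (via S L, J then G)
FOLLOW(S) includes $ since S is the start symbol.
FOLLOW(S): in P→J then S, the suffix after S is empty, so FOLLOW(S) ⊇ FOLLOW(P) = {do, int, then}; in G→S int do S (occurrence 1), S is followed by int do S with FIRST {int}; in G→S int do S (occurrence 2), the suffix after S is empty, so FOLLOW(S) ⊇ FOLLOW(G) = {do, int, then}; in L→S L, S is followed by L with FIRST {ε, do, int}; in L→S L, the suffix after S is nullable, so FOLLOW(S) ⊇ FOLLOW(L) = {do, int, then}. Thus FOLLOW(S) = {$, do, int, then}.
FOLLOW(J): in S→J then, J is followed by then with FIRST {then}; in P→J then S, J is followed by then S with FIRST {then}; in G→P P J, the suffix after J is empty, so FOLLOW(J) ⊇ FOLLOW(G) = {do, int, then}; in L→J then G, J is followed by then G with FIRST {then}. Thus FOLLOW(J) = {do, int, then}.
FOLLOW(P): in G→P P J (occurrence 1), P is followed by P J with FIRST {do}; in G→P P J (occurrence 2), P is followed by J with FIRST {do}; in G→int G L P, the suffix after P is empty, so FOLLOW(P) ⊇ FOLLOW(G) = {do, int, then}. Thus FOLLOW(P) = {do, int, then}.
FOLLOW(G): in S→G then, G is followed by then with FIRST {then}; in G→int G L P, G is followed by L P with FIRST {ε, do, int}; in G→int G L P, the suffix after G is nullable (adds nothing new); in L→J then G, the suffix after G is empty, so FOLLOW(G) ⊇ FOLLOW(L) = {do, int, then}. Thus FOLLOW(G) = {do, int, then}.
FOLLOW(L): in G→int G L P, L is followed by P with FIRST {ε, do}; in G→int G L P, the suffix after L is nullable, so FOLLOW(L) ⊇ FOLLOW(G) = {do, int, then}; in L→do L do, L is followed by do with FIRST {do}; in L→S L, the suffix after L is empty (adds nothing new). Thus FOLLOW(L) = {do, int, then}.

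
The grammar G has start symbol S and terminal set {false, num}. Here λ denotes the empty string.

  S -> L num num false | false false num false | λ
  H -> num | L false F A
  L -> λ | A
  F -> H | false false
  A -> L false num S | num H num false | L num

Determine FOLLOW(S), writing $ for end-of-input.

{$, false, num}

FIRST(S): from S->L num num false we get {false, num}; from S->false false num false we get {false}; from S->λ we get {λ}. So FIRST(S) = {λ, false, num}.
FIRST(H): from H->num we get {num}; from H->L false F A we get {false, num}. So FIRST(H) = {false, num}.
FIRST(F): from F->H we get {false, num}; from F->false false we get {false}. So FIRST(F) = {false, num}.
FIRST(L): from L->λ we get {λ}; from L->A we get {false, num}. So FIRST(L) = {λ, false, num}.
FIRST(A): from A->L false num S we get {false, num}; from A->num H num false we get {num}; from A->L num we get {false, num}. So FIRST(A) = {false, num}.
FOLLOW(S) includes $ since S is the start symbol.
FOLLOW(L): in S->L num num false, L is followed by num num false with FIRST {num}; in H->L false F A, L is followed by false F A with FIRST {false}; in A->L false num S, L is followed by false num S with FIRST {false}; in A->L num, L is followed by num with FIRST {num}. Thus FOLLOW(L) = {false, num}.
FOLLOW(F): in H->L false F A, F is followed by A with FIRST {false, num}. Thus FOLLOW(F) = {false, num}.
FOLLOW(H): in F->H, the suffix after H is empty, so FOLLOW(H) ⊇ FOLLOW(F) = {false, num}; in A->num H num false, H is followed by num false with FIRST {num}. Thus FOLLOW(H) = {false, num}.
FOLLOW(A): in H->L false F A, the suffix after A is empty, so FOLLOW(A) ⊇ FOLLOW(H) = {false, num}; in L->A, the suffix after A is empty, so FOLLOW(A) ⊇ FOLLOW(L) = {false, num}. Thus FOLLOW(A) = {false, num}.
FOLLOW(S): in A->L false num S, the suffix after S is empty, so FOLLOW(S) ⊇ FOLLOW(A) = {false, num}. Thus FOLLOW(S) = {$, false, num}.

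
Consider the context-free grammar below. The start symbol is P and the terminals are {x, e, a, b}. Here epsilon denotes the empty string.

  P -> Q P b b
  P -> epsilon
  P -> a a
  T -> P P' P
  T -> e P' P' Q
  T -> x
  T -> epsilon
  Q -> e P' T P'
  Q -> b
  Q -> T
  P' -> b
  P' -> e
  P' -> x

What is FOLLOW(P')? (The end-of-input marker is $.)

{a, b, e, x}

FIRST(P'): from P'->b we get {b}; from P'->e we get {e}; from P'->x we get {x}. So FIRST(P') = {b, e, x}.
FIRST(P): from P->Q P b b we get {a, b, e, x}; from P->epsilon we get {epsilon}; from P->a a we get {a}. So FIRST(P) = {epsilon, a, b, e, x}.
FIRST(T): from T->P P' P we get {a, b, e, x}; from T->e P' P' Q we get {e}; from T->x we get {x}; from T->epsilon we get {epsilon}. So FIRST(T) = {epsilon, a, b, e, x}.
FIRST(Q): from Q->e P' T P' we get {e}; from Q->b we get {b}; from Q->T we get {epsilon, a, b, e, x}. So FIRST(Q) = {epsilon, a, b, e, x}.
FOLLOW(P) includes $ since P is the start symbol.
FOLLOW(P): in P->Q P b b, P is followed by b b with FIRST {b}; in T->P P' P (occurrence 1), P is followed by P' P with FIRST {b, e, x}; in T->P P' P (occurrence 2), the suffix after P is empty, so FOLLOW(P) ⊇ FOLLOW(T) = {a, b, e, x}. Thus FOLLOW(P) = {$, a, b, e, x}.
FOLLOW(T): in Q->e P' T P', T is followed by P' with FIRST {b, e, x}; in Q->T, the suffix after T is empty, so FOLLOW(T) ⊇ FOLLOW(Q) = {a, b, e, x}. Thus FOLLOW(T) = {a, b, e, x}.
FOLLOW(Q): in P->Q P b b, Q is followed by P b b with FIRST {a, b, e, x}; in T->e P' P' Q, the suffix after Q is empty, so FOLLOW(Q) ⊇ FOLLOW(T) = {a, b, e, x}. Thus FOLLOW(Q) = {a, b, e, x}.
FOLLOW(P'): in T->P P' P, P' is followed by P with FIRST {epsilon, a, b, e, x}; in T->P P' P, the suffix after P' is nullable, so FOLLOW(P') ⊇ FOLLOW(T) = {a, b, e, x}; in T->e P' P' Q (occurrence 1), P' is followed by P' Q with FIRST {b, e, x}; in T->e P' P' Q (occurrence 2), P' is followed by Q with FIRST {epsilon, a, b, e, x}; in T->e P' P' Q (occurrence 2), the suffix after P' is nullable, so FOLLOW(P') ⊇ FOLLOW(T) = {a, b, e, x}; in Q->e P' T P' (occurrence 1), P' is followed by T P' with FIRST {a, b, e, x}; in Q->e P' T P' (occurrence 2), the suffix after P' is empty, so FOLLOW(P') ⊇ FOLLOW(Q) = {a, b, e, x}. Thus FOLLOW(P') = {a, b, e, x}.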